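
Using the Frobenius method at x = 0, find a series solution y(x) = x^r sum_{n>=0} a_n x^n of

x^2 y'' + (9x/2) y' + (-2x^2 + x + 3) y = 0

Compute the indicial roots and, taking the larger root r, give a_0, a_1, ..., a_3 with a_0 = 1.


Write in Frobenius form y'' + (p(x)/x) y' + (q(x)/x^2) y = 0:
  p(x) = 9/2,  q(x) = -2x^2 + x + 3.
Indicial equation: r(r-1) + (9/2) r + (3) = 0 -> roots r_1 = -3/2, r_2 = -2.
Take r = r_1 = -3/2. Let y(x) = x^r sum_{n>=0} a_n x^n with a_0 = 1.
Substitute y = x^r sum a_n x^n and match x^{r+n}. The recurrence is
  D(n) a_n + 1 a_{n-1} - 2 a_{n-2} = 0,  where D(n) = (r+n)(r+n-1) + (9/2)(r+n) + (3).
  a_n = [-1 a_{n-1} + 2 a_{n-2}] / D(n).
Since the indicial polynomial factors as (r - r_1)(r - r_2), D(n) = (r_1 + n - r_1)(r_1 + n - r_2) = n(n + 1/2).
Evaluating step by step (a_0 = 1):
  n = 1: D(1) = 1(1 + 1/2) = 3/2; numerator = -1(1) = -1; a_1 = (-1)/(3/2) = -2/3
  n = 2: D(2) = 2(2 + 1/2) = 5; numerator = -1(-2/3) + 2(1) = 8/3; a_2 = (8/3)/(5) = 8/15
  n = 3: D(3) = 3(3 + 1/2) = 21/2; numerator = -1(8/15) + 2(-2/3) = -28/15; a_3 = (-28/15)/(21/2) = -8/45

r = -3/2; a_0 = 1; a_1 = -2/3; a_2 = 8/15; a_3 = -8/45


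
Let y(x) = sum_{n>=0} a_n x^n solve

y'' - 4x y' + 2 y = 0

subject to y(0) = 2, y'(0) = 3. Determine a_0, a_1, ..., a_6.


Ansatz: y(x) = sum_{n>=0} a_n x^n, so y'(x) = sum_{n>=1} n a_n x^(n-1) and y''(x) = sum_{n>=2} n(n-1) a_n x^(n-2).
Substitute into P(x) y'' + Q(x) y' + R(x) y = 0 with P(x) = 1, Q(x) = -4x, R(x) = 2, and match powers of x.
Initial conditions: a_0 = 2, a_1 = 3.
Setting the coefficient of each power of x to zero and solving order by order (substituting the coefficients already found):
  x^0: 2 a_2 + 2 a_0 = 0  ->  2 a_2 = -2 a_0 = -4  ->  a_2 = -2
  x^1: 6 a_3 - 2 a_1 = 0  ->  6 a_3 = 2 a_1 = 6  ->  a_3 = 1
  x^2: 12 a_4 - 6 a_2 = 0  ->  12 a_4 = 6 a_2 = -12  ->  a_4 = -1
  x^3: 20 a_5 - 10 a_3 = 0  ->  20 a_5 = 10 a_3 = 10  ->  a_5 = 1/2
  x^4: 30 a_6 - 14 a_4 = 0  ->  30 a_6 = 14 a_4 = -14  ->  a_6 = -7/15
Truncated series: y(x) = 2 + 3 x - 2 x^2 + x^3 - x^4 + (1/2) x^5 - (7/15) x^6 + O(x^7).

a_0 = 2; a_1 = 3; a_2 = -2; a_3 = 1; a_4 = -1; a_5 = 1/2; a_6 = -7/15


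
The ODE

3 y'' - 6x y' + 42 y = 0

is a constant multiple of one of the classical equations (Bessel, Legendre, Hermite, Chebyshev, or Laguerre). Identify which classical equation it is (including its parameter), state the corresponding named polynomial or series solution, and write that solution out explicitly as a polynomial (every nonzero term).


All three coefficients share the factor 3; dividing through by 3 gives  y'' - 2x y' + 14 y = 0.
This matches the Hermite equation y'' - 2x y' + 2n y = 0 with 2n = 14, so n = 7; the polynomial solution is H_7(x).
With y = sum_k a_k x^k, matching x^k gives (k+2)(k+1) a_{k+2} = 2(k - n) a_k = 2(k - 7) a_k. The right side vanishes at k = 7, so the series with the parity of 7 terminates at degree 7.
Standard normalization: leading coefficient of H_n is 2^n, so a_7 = 2^7 = 128. Work downward with a_k = (k+1)(k+2) a_{k+2} / (2(k - n)):
  a_5 = (6)(7)(128) / (2(5 - 7)) = 5376/(-4) = -1344
  a_3 = (4)(5)(-1344) / (2(3 - 7)) = -26880/(-8) = 3360
  a_1 = (2)(3)(3360) / (2(1 - 7)) = 20160/(-12) = -1680
Hence H_7(x) = 128 x^7 - 1344 x^5 + 3360 x^3 - 1680 x.

H_7(x); series = 128 x^7 - 1344 x^5 + 3360 x^3 - 1680 x


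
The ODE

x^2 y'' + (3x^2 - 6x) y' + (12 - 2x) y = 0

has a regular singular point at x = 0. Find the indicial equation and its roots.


Divide by x^2 to reach normal form y'' + P_1(x) y' + P_2(x) y = 0 with P_1(x) = 3 - 6/x and P_2(x) = -2/x + 12/x^2.
x = 0 is a singular point because the y'-coefficient 3 - 6/x has a pole at x = 0 and the y-coefficient -2/x + 12/x^2 has a pole at x = 0.
It is a regular singular point because x P_1(x) = p(x) = 3x - 6 and x^2 P_2(x) = q(x) = 12 - 2x are polynomials, hence analytic at x = 0.
p(0) = -6,  q(0) = 12.
Indicial equation: r(r-1) + p(0) r + q(0) = 0, i.e. r^2 + (p(0) - 1) r + q(0) = 0, i.e. r^2 - 7 r + 12 = 0.
Discriminant: (-7)^2 - 4(12) = 1, so r = (7 ± 1)/2.
Solving: r_1 = 4, r_2 = 3.

indicial: r^2 - 7 r + 12 = 0; roots r_1 = 4, r_2 = 3


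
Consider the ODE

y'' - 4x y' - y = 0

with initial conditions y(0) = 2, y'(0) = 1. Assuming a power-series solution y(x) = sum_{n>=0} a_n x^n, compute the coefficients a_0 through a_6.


Ansatz: y(x) = sum_{n>=0} a_n x^n, so y'(x) = sum_{n>=1} n a_n x^(n-1) and y''(x) = sum_{n>=2} n(n-1) a_n x^(n-2).
Substitute into P(x) y'' + Q(x) y' + R(x) y = 0 with P(x) = 1, Q(x) = -4x, R(x) = -1, and match powers of x.
Initial conditions: a_0 = 2, a_1 = 1.
Setting the coefficient of each power of x to zero and solving order by order (substituting the coefficients already found):
  x^0: 2 a_2 - a_0 = 0  ->  2 a_2 = a_0 = 2  ->  a_2 = 1
  x^1: 6 a_3 - 5 a_1 = 0  ->  6 a_3 = 5 a_1 = 5  ->  a_3 = 5/6
  x^2: 12 a_4 - 9 a_2 = 0  ->  12 a_4 = 9 a_2 = 9  ->  a_4 = 3/4
  x^3: 20 a_5 - 13 a_3 = 0  ->  20 a_5 = 13 a_3 = 65/6  ->  a_5 = 13/24
  x^4: 30 a_6 - 17 a_4 = 0  ->  30 a_6 = 17 a_4 = 51/4  ->  a_6 = 17/40
Truncated series: y(x) = 2 + x + x^2 + (5/6) x^3 + (3/4) x^4 + (13/24) x^5 + (17/40) x^6 + O(x^7).

a_0 = 2; a_1 = 1; a_2 = 1; a_3 = 5/6; a_4 = 3/4; a_5 = 13/24; a_6 = 17/40


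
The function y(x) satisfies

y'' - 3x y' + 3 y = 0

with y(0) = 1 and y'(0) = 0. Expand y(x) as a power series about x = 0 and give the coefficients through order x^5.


Ansatz: y(x) = sum_{n>=0} a_n x^n, so y'(x) = sum_{n>=1} n a_n x^(n-1) and y''(x) = sum_{n>=2} n(n-1) a_n x^(n-2).
Substitute into P(x) y'' + Q(x) y' + R(x) y = 0 with P(x) = 1, Q(x) = -3x, R(x) = 3, and match powers of x.
Initial conditions: a_0 = 1, a_1 = 0.
Setting the coefficient of each power of x to zero and solving order by order (substituting the coefficients already found):
  x^0: 2 a_2 + 3 a_0 = 0  ->  2 a_2 = -3 a_0 = -3  ->  a_2 = -3/2
  x^1: 6 a_3 = 0  ->  a_3 = 0
  x^2: 12 a_4 - 3 a_2 = 0  ->  12 a_4 = 3 a_2 = -9/2  ->  a_4 = -3/8
  x^3: 20 a_5 - 6 a_3 = 0  ->  20 a_5 = 6 a_3 = 0  ->  a_5 = 0
Truncated series: y(x) = 1 - (3/2) x^2 - (3/8) x^4 + O(x^6).

a_0 = 1; a_1 = 0; a_2 = -3/2; a_3 = 0; a_4 = -3/8; a_5 = 0


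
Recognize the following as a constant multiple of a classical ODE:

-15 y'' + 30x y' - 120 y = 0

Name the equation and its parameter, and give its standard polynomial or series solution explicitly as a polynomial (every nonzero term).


All three coefficients share the factor -15; dividing through by -15 gives  y'' - 2x y' + 8 y = 0.
This matches the Hermite equation y'' - 2x y' + 2n y = 0 with 2n = 8, so n = 4; the polynomial solution is H_4(x).
With y = sum_k a_k x^k, matching x^k gives (k+2)(k+1) a_{k+2} = 2(k - n) a_k = 2(k - 4) a_k. The right side vanishes at k = 4, so the series with the parity of 4 terminates at degree 4.
Standard normalization: leading coefficient of H_n is 2^n, so a_4 = 2^4 = 16. Work downward with a_k = (k+1)(k+2) a_{k+2} / (2(k - n)):
  a_2 = (3)(4)(16) / (2(2 - 4)) = 192/(-4) = -48
  a_0 = (1)(2)(-48) / (2(0 - 4)) = -96/(-8) = 12
Hence H_4(x) = 16 x^4 - 48 x^2 + 12.

H_4(x); series = 16 x^4 - 48 x^2 + 12


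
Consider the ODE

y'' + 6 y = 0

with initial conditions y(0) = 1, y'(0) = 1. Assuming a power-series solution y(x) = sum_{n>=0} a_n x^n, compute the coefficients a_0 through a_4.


Ansatz: y(x) = sum_{n>=0} a_n x^n, so y'(x) = sum_{n>=1} n a_n x^(n-1) and y''(x) = sum_{n>=2} n(n-1) a_n x^(n-2).
Substitute into P(x) y'' + Q(x) y' + R(x) y = 0 with P(x) = 1, Q(x) = 0, R(x) = 6, and match powers of x.
Initial conditions: a_0 = 1, a_1 = 1.
Setting the coefficient of each power of x to zero and solving order by order (substituting the coefficients already found):
  x^0: 2 a_2 + 6 a_0 = 0  ->  2 a_2 = -6 a_0 = -6  ->  a_2 = -3
  x^1: 6 a_3 + 6 a_1 = 0  ->  6 a_3 = -6 a_1 = -6  ->  a_3 = -1
  x^2: 12 a_4 + 6 a_2 = 0  ->  12 a_4 = -6 a_2 = 18  ->  a_4 = 3/2
Truncated series: y(x) = 1 + x - 3 x^2 - x^3 + (3/2) x^4 + O(x^5).

a_0 = 1; a_1 = 1; a_2 = -3; a_3 = -1; a_4 = 3/2


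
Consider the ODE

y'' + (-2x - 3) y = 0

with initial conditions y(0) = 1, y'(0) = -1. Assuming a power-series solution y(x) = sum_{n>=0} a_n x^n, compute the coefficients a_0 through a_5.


Ansatz: y(x) = sum_{n>=0} a_n x^n, so y'(x) = sum_{n>=1} n a_n x^(n-1) and y''(x) = sum_{n>=2} n(n-1) a_n x^(n-2).
Substitute into P(x) y'' + Q(x) y' + R(x) y = 0 with P(x) = 1, Q(x) = 0, R(x) = -2x - 3, and match powers of x.
Initial conditions: a_0 = 1, a_1 = -1.
Setting the coefficient of each power of x to zero and solving order by order (substituting the coefficients already found):
  x^0: 2 a_2 - 3 a_0 = 0  ->  2 a_2 = 3 a_0 = 3  ->  a_2 = 3/2
  x^1: 6 a_3 - 3 a_1 - 2 a_0 = 0  ->  6 a_3 = 3 a_1 + 2 a_0 = -1  ->  a_3 = -1/6
  x^2: 12 a_4 - 3 a_2 - 2 a_1 = 0  ->  12 a_4 = 3 a_2 + 2 a_1 = 5/2  ->  a_4 = 5/24
  x^3: 20 a_5 - 3 a_3 - 2 a_2 = 0  ->  20 a_5 = 3 a_3 + 2 a_2 = 5/2  ->  a_5 = 1/8
Truncated series: y(x) = 1 - x + (3/2) x^2 - (1/6) x^3 + (5/24) x^4 + (1/8) x^5 + O(x^6).

a_0 = 1; a_1 = -1; a_2 = 3/2; a_3 = -1/6; a_4 = 5/24; a_5 = 1/8


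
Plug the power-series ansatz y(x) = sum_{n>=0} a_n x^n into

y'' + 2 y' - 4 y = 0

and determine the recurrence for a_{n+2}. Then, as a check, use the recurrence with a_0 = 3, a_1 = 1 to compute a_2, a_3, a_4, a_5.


Substitute y = sum_n a_n x^n.
y''(x) has coefficient (n+2)(n+1) a_{n+2} at x^n;
2 y'(x) has coefficient 2 (n+1) a_{n+1} at x^n;
-4 y(x) has coefficient -4 a_n at x^n.
Matching x^n: (n+2)(n+1) a_{n+2} + 2 (n+1) a_{n+1} - 4 a_n = 0.
Thus a_{n+2} = [-2 (n+1) a_{n+1} + 4 a_n] / ((n+1)(n+2)).

Check with a_0 = 3, a_1 = 1 (apply the recurrence for n = 0, 1, 2, 3): a_0 = 3, a_1 = 1, a_2 = 5, a_3 = -8/3, a_4 = 3, a_5 = -26/15.

a_(n+2) = [-2 (n+1) a_(n+1) + 4 a_n] / ((n+1)(n+2)); check: a_0 = 3, a_1 = 1, a_2 = 5, a_3 = -8/3, a_4 = 3, a_5 = -26/15


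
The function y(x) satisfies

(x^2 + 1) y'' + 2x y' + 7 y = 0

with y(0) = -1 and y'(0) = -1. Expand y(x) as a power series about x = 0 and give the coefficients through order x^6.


Ansatz: y(x) = sum_{n>=0} a_n x^n, so y'(x) = sum_{n>=1} n a_n x^(n-1) and y''(x) = sum_{n>=2} n(n-1) a_n x^(n-2).
Substitute into P(x) y'' + Q(x) y' + R(x) y = 0 with P(x) = x^2 + 1, Q(x) = 2x, R(x) = 7, and match powers of x.
Initial conditions: a_0 = -1, a_1 = -1.
Setting the coefficient of each power of x to zero and solving order by order (substituting the coefficients already found):
  x^0: 2 a_2 + 7 a_0 = 0  ->  2 a_2 = -7 a_0 = 7  ->  a_2 = 7/2
  x^1: 6 a_3 + 9 a_1 = 0  ->  6 a_3 = -9 a_1 = 9  ->  a_3 = 3/2
  x^2: 12 a_4 + 13 a_2 = 0  ->  12 a_4 = -13 a_2 = -91/2  ->  a_4 = -91/24
  x^3: 20 a_5 + 19 a_3 = 0  ->  20 a_5 = -19 a_3 = -57/2  ->  a_5 = -57/40
  x^4: 30 a_6 + 27 a_4 = 0  ->  30 a_6 = -27 a_4 = 819/8  ->  a_6 = 273/80
Truncated series: y(x) = -1 - x + (7/2) x^2 + (3/2) x^3 - (91/24) x^4 - (57/40) x^5 + (273/80) x^6 + O(x^7).

a_0 = -1; a_1 = -1; a_2 = 7/2; a_3 = 3/2; a_4 = -91/24; a_5 = -57/40; a_6 = 273/80


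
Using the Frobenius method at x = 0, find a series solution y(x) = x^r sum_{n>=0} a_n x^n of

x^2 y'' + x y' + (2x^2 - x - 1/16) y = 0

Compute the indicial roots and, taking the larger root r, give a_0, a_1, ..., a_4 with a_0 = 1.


Write in Frobenius form y'' + (p(x)/x) y' + (q(x)/x^2) y = 0:
  p(x) = 1,  q(x) = 2x^2 - x - 1/16.
Indicial equation: r(r-1) + (1) r + (-1/16) = 0 -> roots r_1 = 1/4, r_2 = -1/4.
Take r = r_1 = 1/4. Let y(x) = x^r sum_{n>=0} a_n x^n with a_0 = 1.
Substitute y = x^r sum a_n x^n and match x^{r+n}. The recurrence is
  D(n) a_n - 1 a_{n-1} + 2 a_{n-2} = 0,  where D(n) = (r+n)(r+n-1) + (1)(r+n) + (-1/16).
  a_n = [1 a_{n-1} - 2 a_{n-2}] / D(n).
Since the indicial polynomial factors as (r - r_1)(r - r_2), D(n) = (r_1 + n - r_1)(r_1 + n - r_2) = n(n + 1/2).
Evaluating step by step (a_0 = 1):
  n = 1: D(1) = 1(1 + 1/2) = 3/2; numerator = 1(1) = 1; a_1 = (1)/(3/2) = 2/3
  n = 2: D(2) = 2(2 + 1/2) = 5; numerator = 1(2/3) - 2(1) = -4/3; a_2 = (-4/3)/(5) = -4/15
  n = 3: D(3) = 3(3 + 1/2) = 21/2; numerator = 1(-4/15) - 2(2/3) = -8/5; a_3 = (-8/5)/(21/2) = -16/105
  n = 4: D(4) = 4(4 + 1/2) = 18; numerator = 1(-16/105) - 2(-4/15) = 8/21; a_4 = (8/21)/(18) = 4/189

r = 1/4; a_0 = 1; a_1 = 2/3; a_2 = -4/15; a_3 = -16/105; a_4 = 4/189


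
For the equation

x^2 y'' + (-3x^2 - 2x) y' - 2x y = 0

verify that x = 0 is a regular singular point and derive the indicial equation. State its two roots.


Divide by x^2 to reach normal form y'' + P_1(x) y' + P_2(x) y = 0 with P_1(x) = -3 - 2/x and P_2(x) = -2/x.
x = 0 is a singular point because the y'-coefficient -3 - 2/x has a pole at x = 0 and the y-coefficient -2/x has a pole at x = 0.
It is a regular singular point because x P_1(x) = p(x) = -3x - 2 and x^2 P_2(x) = q(x) = -2x are polynomials, hence analytic at x = 0.
p(0) = -2,  q(0) = 0.
Indicial equation: r(r-1) + p(0) r + q(0) = 0, i.e. r^2 + (p(0) - 1) r + q(0) = 0, i.e. r^2 - 3 r = 0.
Discriminant: (-3)^2 - 4(0) = 9, so r = (3 ± 3)/2.
Solving: r_1 = 3, r_2 = 0.

indicial: r^2 - 3 r = 0; roots r_1 = 3, r_2 = 0


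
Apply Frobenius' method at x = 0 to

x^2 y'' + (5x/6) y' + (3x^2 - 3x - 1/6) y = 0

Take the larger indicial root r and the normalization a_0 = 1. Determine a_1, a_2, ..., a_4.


Write in Frobenius form y'' + (p(x)/x) y' + (q(x)/x^2) y = 0:
  p(x) = 5/6,  q(x) = 3x^2 - 3x - 1/6.
Indicial equation: r(r-1) + (5/6) r + (-1/6) = 0 -> roots r_1 = 1/2, r_2 = -1/3.
Take r = r_1 = 1/2. Let y(x) = x^r sum_{n>=0} a_n x^n with a_0 = 1.
Substitute y = x^r sum a_n x^n and match x^{r+n}. The recurrence is
  D(n) a_n - 3 a_{n-1} + 3 a_{n-2} = 0,  where D(n) = (r+n)(r+n-1) + (5/6)(r+n) + (-1/6).
  a_n = [3 a_{n-1} - 3 a_{n-2}] / D(n).
Since the indicial polynomial factors as (r - r_1)(r - r_2), D(n) = (r_1 + n - r_1)(r_1 + n - r_2) = n(n + 5/6).
Evaluating step by step (a_0 = 1):
  n = 1: D(1) = 1(1 + 5/6) = 11/6; numerator = 3(1) = 3; a_1 = (3)/(11/6) = 18/11
  n = 2: D(2) = 2(2 + 5/6) = 17/3; numerator = 3(18/11) - 3(1) = 21/11; a_2 = (21/11)/(17/3) = 63/187
  n = 3: D(3) = 3(3 + 5/6) = 23/2; numerator = 3(63/187) - 3(18/11) = -729/187; a_3 = (-729/187)/(23/2) = -1458/4301
  n = 4: D(4) = 4(4 + 5/6) = 58/3; numerator = 3(-1458/4301) - 3(63/187) = -513/253; a_4 = (-513/253)/(58/3) = -1539/14674

r = 1/2; a_0 = 1; a_1 = 18/11; a_2 = 63/187; a_3 = -1458/4301; a_4 = -1539/14674


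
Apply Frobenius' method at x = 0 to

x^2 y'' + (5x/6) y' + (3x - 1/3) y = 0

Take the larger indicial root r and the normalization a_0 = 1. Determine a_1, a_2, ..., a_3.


Write in Frobenius form y'' + (p(x)/x) y' + (q(x)/x^2) y = 0:
  p(x) = 5/6,  q(x) = 3x - 1/3.
Indicial equation: r(r-1) + (5/6) r + (-1/3) = 0 -> roots r_1 = 2/3, r_2 = -1/2.
Take r = r_1 = 2/3. Let y(x) = x^r sum_{n>=0} a_n x^n with a_0 = 1.
Substitute y = x^r sum a_n x^n and match x^{r+n}. The recurrence is
  D(n) a_n + 3 a_{n-1} = 0,  where D(n) = (r+n)(r+n-1) + (5/6)(r+n) + (-1/3).
  a_n = -3 / D(n) * a_{n-1}.
Since the indicial polynomial factors as (r - r_1)(r - r_2), D(n) = (r_1 + n - r_1)(r_1 + n - r_2) = n(n + 7/6).
Evaluating step by step (a_0 = 1):
  n = 1: D(1) = 1(1 + 7/6) = 13/6; numerator = -3(1) = -3; a_1 = (-3)/(13/6) = -18/13
  n = 2: D(2) = 2(2 + 7/6) = 19/3; numerator = -3(-18/13) = 54/13; a_2 = (54/13)/(19/3) = 162/247
  n = 3: D(3) = 3(3 + 7/6) = 25/2; numerator = -3(162/247) = -486/247; a_3 = (-486/247)/(25/2) = -972/6175

r = 2/3; a_0 = 1; a_1 = -18/13; a_2 = 162/247; a_3 = -972/6175


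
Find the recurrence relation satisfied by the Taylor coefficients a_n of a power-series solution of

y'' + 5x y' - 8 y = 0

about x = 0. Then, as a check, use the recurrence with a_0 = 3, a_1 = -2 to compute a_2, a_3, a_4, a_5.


Substitute y = sum_n a_n x^n.
y''(x) has coefficient (n+2)(n+1) a_{n+2} at x^n;
5 x y'(x) has coefficient 5 n a_n at x^n (shift);
-8 y(x) has coefficient -8 a_n at x^n.
Matching x^n: (n+2)(n+1) a_{n+2} + (5n - 8) a_n = 0.
Thus a_{n+2} = (-5n + 8) / ((n+1)(n+2)) * a_n.

Check with a_0 = 3, a_1 = -2 (apply the recurrence for n = 0, 1, 2, 3): a_0 = 3, a_1 = -2, a_2 = 12, a_3 = -1, a_4 = -2, a_5 = 7/20.

a_(n+2) = (-5n + 8) / ((n+1)(n+2)) * a_n; check: a_0 = 3, a_1 = -2, a_2 = 12, a_3 = -1, a_4 = -2, a_5 = 7/20


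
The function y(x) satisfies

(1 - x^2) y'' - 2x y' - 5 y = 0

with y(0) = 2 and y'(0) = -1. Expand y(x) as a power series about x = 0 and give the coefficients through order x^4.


Ansatz: y(x) = sum_{n>=0} a_n x^n, so y'(x) = sum_{n>=1} n a_n x^(n-1) and y''(x) = sum_{n>=2} n(n-1) a_n x^(n-2).
Substitute into P(x) y'' + Q(x) y' + R(x) y = 0 with P(x) = 1 - x^2, Q(x) = -2x, R(x) = -5, and match powers of x.
Initial conditions: a_0 = 2, a_1 = -1.
Setting the coefficient of each power of x to zero and solving order by order (substituting the coefficients already found):
  x^0: 2 a_2 - 5 a_0 = 0  ->  2 a_2 = 5 a_0 = 10  ->  a_2 = 5
  x^1: 6 a_3 - 7 a_1 = 0  ->  6 a_3 = 7 a_1 = -7  ->  a_3 = -7/6
  x^2: 12 a_4 - 11 a_2 = 0  ->  12 a_4 = 11 a_2 = 55  ->  a_4 = 55/12
Truncated series: y(x) = 2 - x + 5 x^2 - (7/6) x^3 + (55/12) x^4 + O(x^5).

a_0 = 2; a_1 = -1; a_2 = 5; a_3 = -7/6; a_4 = 55/12


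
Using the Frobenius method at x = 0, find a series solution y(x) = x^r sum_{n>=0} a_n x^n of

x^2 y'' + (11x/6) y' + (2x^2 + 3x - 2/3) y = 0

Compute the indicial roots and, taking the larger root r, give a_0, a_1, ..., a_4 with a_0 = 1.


Write in Frobenius form y'' + (p(x)/x) y' + (q(x)/x^2) y = 0:
  p(x) = 11/6,  q(x) = 2x^2 + 3x - 2/3.
Indicial equation: r(r-1) + (11/6) r + (-2/3) = 0 -> roots r_1 = 1/2, r_2 = -4/3.
Take r = r_1 = 1/2. Let y(x) = x^r sum_{n>=0} a_n x^n with a_0 = 1.
Substitute y = x^r sum a_n x^n and match x^{r+n}. The recurrence is
  D(n) a_n + 3 a_{n-1} + 2 a_{n-2} = 0,  where D(n) = (r+n)(r+n-1) + (11/6)(r+n) + (-2/3).
  a_n = [-3 a_{n-1} - 2 a_{n-2}] / D(n).
Since the indicial polynomial factors as (r - r_1)(r - r_2), D(n) = (r_1 + n - r_1)(r_1 + n - r_2) = n(n + 11/6).
Evaluating step by step (a_0 = 1):
  n = 1: D(1) = 1(1 + 11/6) = 17/6; numerator = -3(1) = -3; a_1 = (-3)/(17/6) = -18/17
  n = 2: D(2) = 2(2 + 11/6) = 23/3; numerator = -3(-18/17) - 2(1) = 20/17; a_2 = (20/17)/(23/3) = 60/391
  n = 3: D(3) = 3(3 + 11/6) = 29/2; numerator = -3(60/391) - 2(-18/17) = 648/391; a_3 = (648/391)/(29/2) = 1296/11339
  n = 4: D(4) = 4(4 + 11/6) = 70/3; numerator = -3(1296/11339) - 2(60/391) = -7368/11339; a_4 = (-7368/11339)/(70/3) = -11052/396865

r = 1/2; a_0 = 1; a_1 = -18/17; a_2 = 60/391; a_3 = 1296/11339; a_4 = -11052/396865


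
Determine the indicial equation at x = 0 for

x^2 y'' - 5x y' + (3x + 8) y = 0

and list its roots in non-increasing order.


Divide by x^2 to reach normal form y'' + P_1(x) y' + P_2(x) y = 0 with P_1(x) = -5/x and P_2(x) = 3/x + 8/x^2.
x = 0 is a singular point because the y'-coefficient -5/x has a pole at x = 0 and the y-coefficient 3/x + 8/x^2 has a pole at x = 0.
It is a regular singular point because x P_1(x) = p(x) = -5 and x^2 P_2(x) = q(x) = 3x + 8 are polynomials, hence analytic at x = 0.
p(0) = -5,  q(0) = 8.
Indicial equation: r(r-1) + p(0) r + q(0) = 0, i.e. r^2 + (p(0) - 1) r + q(0) = 0, i.e. r^2 - 6 r + 8 = 0.
Discriminant: (-6)^2 - 4(8) = 4, so r = (6 ± 2)/2.
Solving: r_1 = 4, r_2 = 2.

indicial: r^2 - 6 r + 8 = 0; roots r_1 = 4, r_2 = 2


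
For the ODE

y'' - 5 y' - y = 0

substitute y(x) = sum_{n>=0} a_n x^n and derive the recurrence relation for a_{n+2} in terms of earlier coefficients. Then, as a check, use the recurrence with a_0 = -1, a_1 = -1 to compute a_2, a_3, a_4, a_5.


Substitute y = sum_n a_n x^n.
y''(x) has coefficient (n+2)(n+1) a_{n+2} at x^n;
-5 y'(x) has coefficient -5 (n+1) a_{n+1} at x^n;
-y(x) has coefficient -1 a_n at x^n.
Matching x^n: (n+2)(n+1) a_{n+2} - 5 (n+1) a_{n+1} - 1 a_n = 0.
Thus a_{n+2} = [5 (n+1) a_{n+1} + 1 a_n] / ((n+1)(n+2)).

Check with a_0 = -1, a_1 = -1 (apply the recurrence for n = 0, 1, 2, 3): a_0 = -1, a_1 = -1, a_2 = -3, a_3 = -31/6, a_4 = -161/24, a_5 = -209/30.

a_(n+2) = [5 (n+1) a_(n+1) + 1 a_n] / ((n+1)(n+2)); check: a_0 = -1, a_1 = -1, a_2 = -3, a_3 = -31/6, a_4 = -161/24, a_5 = -209/30


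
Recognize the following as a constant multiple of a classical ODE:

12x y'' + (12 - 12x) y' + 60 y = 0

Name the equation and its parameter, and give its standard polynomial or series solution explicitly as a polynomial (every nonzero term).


All three coefficients share the factor 12; dividing through by 12 gives  x y'' + (1 - x) y' + 5 y = 0.
This matches the Laguerre equation x y'' + (1 - x) y' + n y = 0 with n = 5; the polynomial solution is L_5(x).
With y = sum_k a_k x^k, matching x^k gives (k+1)k a_{k+1} + (k+1) a_{k+1} - k a_k + n a_k = 0, i.e. (k+1)^2 a_{k+1} = (k - n) a_k = (k - 5) a_k. The right side vanishes at k = 5, so the series terminates at degree 5.
Standard normalization L_n(0) = 1 gives a_0 = 1. Work upward with a_{k+1} = (k - 5) a_k / (k+1)^2:
  a_1 = (0 - 5)(1) / 1^2 = -5/1 = -5
  a_2 = (1 - 5)(-5) / 2^2 = 20/4 = 5
  a_3 = (2 - 5)(5) / 3^2 = -15/9 = -5/3
  a_4 = (3 - 5)(-5/3) / 4^2 = (10/3)/16 = 5/24
  a_5 = (4 - 5)(5/24) / 5^2 = (-5/24)/25 = -1/120
Hence L_5(x) = -x^5/120 + 5 x^4/24 - 5 x^3/3 + 5 x^2 - 5 x + 1.

L_5(x); series = -x^5/120 + 5 x^4/24 - 5 x^3/3 + 5 x^2 - 5 x + 1


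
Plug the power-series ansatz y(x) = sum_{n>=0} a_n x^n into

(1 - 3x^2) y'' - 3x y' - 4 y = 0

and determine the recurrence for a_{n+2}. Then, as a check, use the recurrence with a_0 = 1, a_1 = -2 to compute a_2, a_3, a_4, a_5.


Substitute y = sum_n a_n x^n.
(1 - 3 x^2) y'' contributes (n+2)(n+1) a_{n+2} - 3 n(n-1) a_n at x^n.
-3 x y'(x) contributes -3 n a_n at x^n.
-4 y(x) contributes -4 a_n at x^n.
Matching x^n: (n+2)(n+1) a_{n+2} + (-3 n(n-1) - 3 n - 4) a_n = 0.
Thus a_{n+2} = (3 n(n-1) + 3 n + 4) / ((n+1)(n+2)) * a_n.

Check with a_0 = 1, a_1 = -2 (apply the recurrence for n = 0, 1, 2, 3): a_0 = 1, a_1 = -2, a_2 = 2, a_3 = -7/3, a_4 = 8/3, a_5 = -217/60.

a_(n+2) = (3 n(n-1) + 3 n + 4) / ((n+1)(n+2)) * a_n; check: a_0 = 1, a_1 = -2, a_2 = 2, a_3 = -7/3, a_4 = 8/3, a_5 = -217/60


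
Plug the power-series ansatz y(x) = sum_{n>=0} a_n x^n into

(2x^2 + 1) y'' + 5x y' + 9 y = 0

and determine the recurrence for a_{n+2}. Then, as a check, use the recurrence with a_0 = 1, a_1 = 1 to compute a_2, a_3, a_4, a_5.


Substitute y = sum_n a_n x^n.
(1 + 2 x^2) y'' contributes (n+2)(n+1) a_{n+2} + 2 n(n-1) a_n at x^n.
5 x y'(x) contributes 5 n a_n at x^n.
9 y(x) contributes 9 a_n at x^n.
Matching x^n: (n+2)(n+1) a_{n+2} + (2 n(n-1) + 5 n + 9) a_n = 0.
Thus a_{n+2} = (-2 n(n-1) - 5 n - 9) / ((n+1)(n+2)) * a_n.

Check with a_0 = 1, a_1 = 1 (apply the recurrence for n = 0, 1, 2, 3): a_0 = 1, a_1 = 1, a_2 = -9/2, a_3 = -7/3, a_4 = 69/8, a_5 = 21/5.

a_(n+2) = (-2 n(n-1) - 5 n - 9) / ((n+1)(n+2)) * a_n; check: a_0 = 1, a_1 = 1, a_2 = -9/2, a_3 = -7/3, a_4 = 69/8, a_5 = 21/5


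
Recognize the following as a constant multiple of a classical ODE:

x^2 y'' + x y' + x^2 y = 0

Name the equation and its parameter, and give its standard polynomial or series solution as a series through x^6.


The equation is already in a standard form:  x^2 y'' + x y' + x^2 y = 0.
This matches the Bessel equation x^2 y'' + x y' + (x^2 - nu^2) y = 0 with nu^2 = 0, so nu = 0; the solution bounded at x = 0 is J_0(x).
Frobenius at x = 0: indicial roots ±nu; for r = nu the recurrence k(k + 2nu) c_k = -c_{k-2} gives the standard series J_nu(x) = sum_{k>=0} (-1)^k / (k! (k+nu)!) (x/2)^(2k+nu). Evaluate the first 4 terms:
  k = 0: (-1)^0 / (0! * 0! * 2^0) x^0 = 1/(1*1*1) x^0 = (1) x^0
  k = 1: (-1)^1 / (1! * 1! * 2^2) x^2 = -1/(1*1*4) x^2 = (-1/4) x^2
  k = 2: (-1)^2 / (2! * 2! * 2^4) x^4 = 1/(2*2*16) x^4 = (1/64) x^4
  k = 3: (-1)^3 / (3! * 3! * 2^6) x^6 = -1/(6*6*64) x^6 = (-1/2304) x^6
Hence J_0(x) = -x^6/2304 + x^4/64 - x^2/4 + 1 + ....

J_0(x); series = -x^6/2304 + x^4/64 - x^2/4 + 1


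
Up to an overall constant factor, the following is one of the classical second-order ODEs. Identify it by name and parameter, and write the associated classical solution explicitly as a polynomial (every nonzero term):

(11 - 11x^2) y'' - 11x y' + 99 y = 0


All three coefficients share the factor 11; dividing through by 11 gives  (1 - x^2) y'' - x y' + 9 y = 0.
This matches the Chebyshev equation (1 - x^2) y'' - x y' + n^2 y = 0 (note the -x y' term, not -2x y') with n^2 = 9, so n = 3; the polynomial solution is T_3(x).
With y = sum_k a_k x^k, matching x^k gives (k+2)(k+1) a_{k+2} = (k^2 - n^2) a_k = (k - 3)(k + 3) a_k. The right side vanishes at k = 3, so the series with the parity of 3 terminates at degree 3.
Standard normalization: leading coefficient of T_n is 2^(n-1), so a_3 = 2^2 = 4. Work downward with a_k = (k+1)(k+2) a_{k+2} / ((k - 3)(k + 3)):
  a_1 = (2)(3)(4) / ((1 - 3)(1 + 3)) = 24/(-8) = -3
Hence T_3(x) = 4 x^3 - 3 x.

T_3(x); series = 4 x^3 - 3 x


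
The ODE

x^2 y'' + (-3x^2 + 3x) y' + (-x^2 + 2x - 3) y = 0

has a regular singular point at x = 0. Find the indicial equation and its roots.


Divide by x^2 to reach normal form y'' + P_1(x) y' + P_2(x) y = 0 with P_1(x) = -3 + 3/x and P_2(x) = -1 + 2/x - 3/x^2.
x = 0 is a singular point because the y'-coefficient -3 + 3/x has a pole at x = 0 and the y-coefficient -1 + 2/x - 3/x^2 has a pole at x = 0.
It is a regular singular point because x P_1(x) = p(x) = 3 - 3x and x^2 P_2(x) = q(x) = -x^2 + 2x - 3 are polynomials, hence analytic at x = 0.
p(0) = 3,  q(0) = -3.
Indicial equation: r(r-1) + p(0) r + q(0) = 0, i.e. r^2 + (p(0) - 1) r + q(0) = 0, i.e. r^2 + 2 r - 3 = 0.
Discriminant: (2)^2 - 4(-3) = 16, so r = (-2 ± 4)/2.
Solving: r_1 = 1, r_2 = -3.

indicial: r^2 + 2 r - 3 = 0; roots r_1 = 1, r_2 = -3


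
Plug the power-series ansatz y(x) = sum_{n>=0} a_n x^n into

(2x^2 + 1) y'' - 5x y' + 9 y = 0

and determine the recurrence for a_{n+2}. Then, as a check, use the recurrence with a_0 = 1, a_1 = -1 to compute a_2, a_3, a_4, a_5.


Substitute y = sum_n a_n x^n.
(1 + 2 x^2) y'' contributes (n+2)(n+1) a_{n+2} + 2 n(n-1) a_n at x^n.
-5 x y'(x) contributes -5 n a_n at x^n.
9 y(x) contributes 9 a_n at x^n.
Matching x^n: (n+2)(n+1) a_{n+2} + (2 n(n-1) - 5 n + 9) a_n = 0.
Thus a_{n+2} = (-2 n(n-1) + 5 n - 9) / ((n+1)(n+2)) * a_n.

Check with a_0 = 1, a_1 = -1 (apply the recurrence for n = 0, 1, 2, 3): a_0 = 1, a_1 = -1, a_2 = -9/2, a_3 = 2/3, a_4 = 9/8, a_5 = -1/5.

a_(n+2) = (-2 n(n-1) + 5 n - 9) / ((n+1)(n+2)) * a_n; check: a_0 = 1, a_1 = -1, a_2 = -9/2, a_3 = 2/3, a_4 = 9/8, a_5 = -1/5


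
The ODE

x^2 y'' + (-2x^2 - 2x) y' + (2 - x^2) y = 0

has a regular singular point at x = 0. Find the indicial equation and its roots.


Divide by x^2 to reach normal form y'' + P_1(x) y' + P_2(x) y = 0 with P_1(x) = -2 - 2/x and P_2(x) = -1 + 2/x^2.
x = 0 is a singular point because the y'-coefficient -2 - 2/x has a pole at x = 0 and the y-coefficient -1 + 2/x^2 has a pole at x = 0.
It is a regular singular point because x P_1(x) = p(x) = -2x - 2 and x^2 P_2(x) = q(x) = 2 - x^2 are polynomials, hence analytic at x = 0.
p(0) = -2,  q(0) = 2.
Indicial equation: r(r-1) + p(0) r + q(0) = 0, i.e. r^2 + (p(0) - 1) r + q(0) = 0, i.e. r^2 - 3 r + 2 = 0.
Discriminant: (-3)^2 - 4(2) = 1, so r = (3 ± 1)/2.
Solving: r_1 = 2, r_2 = 1.

indicial: r^2 - 3 r + 2 = 0; roots r_1 = 2, r_2 = 1


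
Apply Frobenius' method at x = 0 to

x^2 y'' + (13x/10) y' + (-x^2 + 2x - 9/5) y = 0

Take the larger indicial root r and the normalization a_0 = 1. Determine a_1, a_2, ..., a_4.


Write in Frobenius form y'' + (p(x)/x) y' + (q(x)/x^2) y = 0:
  p(x) = 13/10,  q(x) = -x^2 + 2x - 9/5.
Indicial equation: r(r-1) + (13/10) r + (-9/5) = 0 -> roots r_1 = 6/5, r_2 = -3/2.
Take r = r_1 = 6/5. Let y(x) = x^r sum_{n>=0} a_n x^n with a_0 = 1.
Substitute y = x^r sum a_n x^n and match x^{r+n}. The recurrence is
  D(n) a_n + 2 a_{n-1} - 1 a_{n-2} = 0,  where D(n) = (r+n)(r+n-1) + (13/10)(r+n) + (-9/5).
  a_n = [-2 a_{n-1} + 1 a_{n-2}] / D(n).
Since the indicial polynomial factors as (r - r_1)(r - r_2), D(n) = (r_1 + n - r_1)(r_1 + n - r_2) = n(n + 27/10).
Evaluating step by step (a_0 = 1):
  n = 1: D(1) = 1(1 + 27/10) = 37/10; numerator = -2(1) = -2; a_1 = (-2)/(37/10) = -20/37
  n = 2: D(2) = 2(2 + 27/10) = 47/5; numerator = -2(-20/37) + 1(1) = 77/37; a_2 = (77/37)/(47/5) = 385/1739
  n = 3: D(3) = 3(3 + 27/10) = 171/10; numerator = -2(385/1739) + 1(-20/37) = -1710/1739; a_3 = (-1710/1739)/(171/10) = -100/1739
  n = 4: D(4) = 4(4 + 27/10) = 134/5; numerator = -2(-100/1739) + 1(385/1739) = 585/1739; a_4 = (585/1739)/(134/5) = 2925/233026

r = 6/5; a_0 = 1; a_1 = -20/37; a_2 = 385/1739; a_3 = -100/1739; a_4 = 2925/233026


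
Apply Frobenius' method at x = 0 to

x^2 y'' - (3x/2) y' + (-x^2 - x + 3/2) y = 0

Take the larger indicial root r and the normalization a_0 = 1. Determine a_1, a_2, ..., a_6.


Write in Frobenius form y'' + (p(x)/x) y' + (q(x)/x^2) y = 0:
  p(x) = -3/2,  q(x) = -x^2 - x + 3/2.
Indicial equation: r(r-1) + (-3/2) r + (3/2) = 0 -> roots r_1 = 3/2, r_2 = 1.
Take r = r_1 = 3/2. Let y(x) = x^r sum_{n>=0} a_n x^n with a_0 = 1.
Substitute y = x^r sum a_n x^n and match x^{r+n}. The recurrence is
  D(n) a_n - 1 a_{n-1} - 1 a_{n-2} = 0,  where D(n) = (r+n)(r+n-1) + (-3/2)(r+n) + (3/2).
  a_n = [1 a_{n-1} + 1 a_{n-2}] / D(n).
Since the indicial polynomial factors as (r - r_1)(r - r_2), D(n) = (r_1 + n - r_1)(r_1 + n - r_2) = n(n + 1/2).
Evaluating step by step (a_0 = 1):
  n = 1: D(1) = 1(1 + 1/2) = 3/2; numerator = 1(1) = 1; a_1 = (1)/(3/2) = 2/3
  n = 2: D(2) = 2(2 + 1/2) = 5; numerator = 1(2/3) + 1(1) = 5/3; a_2 = (5/3)/(5) = 1/3
  n = 3: D(3) = 3(3 + 1/2) = 21/2; numerator = 1(1/3) + 1(2/3) = 1; a_3 = (1)/(21/2) = 2/21
  n = 4: D(4) = 4(4 + 1/2) = 18; numerator = 1(2/21) + 1(1/3) = 3/7; a_4 = (3/7)/(18) = 1/42
  n = 5: D(5) = 5(5 + 1/2) = 55/2; numerator = 1(1/42) + 1(2/21) = 5/42; a_5 = (5/42)/(55/2) = 1/231
  n = 6: D(6) = 6(6 + 1/2) = 39; numerator = 1(1/231) + 1(1/42) = 13/462; a_6 = (13/462)/(39) = 1/1386

r = 3/2; a_0 = 1; a_1 = 2/3; a_2 = 1/3; a_3 = 2/21; a_4 = 1/42; a_5 = 1/231; a_6 = 1/1386


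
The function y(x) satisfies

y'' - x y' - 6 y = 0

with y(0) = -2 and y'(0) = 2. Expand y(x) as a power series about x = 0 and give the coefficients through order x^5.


Ansatz: y(x) = sum_{n>=0} a_n x^n, so y'(x) = sum_{n>=1} n a_n x^(n-1) and y''(x) = sum_{n>=2} n(n-1) a_n x^(n-2).
Substitute into P(x) y'' + Q(x) y' + R(x) y = 0 with P(x) = 1, Q(x) = -x, R(x) = -6, and match powers of x.
Initial conditions: a_0 = -2, a_1 = 2.
Setting the coefficient of each power of x to zero and solving order by order (substituting the coefficients already found):
  x^0: 2 a_2 - 6 a_0 = 0  ->  2 a_2 = 6 a_0 = -12  ->  a_2 = -6
  x^1: 6 a_3 - 7 a_1 = 0  ->  6 a_3 = 7 a_1 = 14  ->  a_3 = 7/3
  x^2: 12 a_4 - 8 a_2 = 0  ->  12 a_4 = 8 a_2 = -48  ->  a_4 = -4
  x^3: 20 a_5 - 9 a_3 = 0  ->  20 a_5 = 9 a_3 = 21  ->  a_5 = 21/20
Truncated series: y(x) = -2 + 2 x - 6 x^2 + (7/3) x^3 - 4 x^4 + (21/20) x^5 + O(x^6).

a_0 = -2; a_1 = 2; a_2 = -6; a_3 = 7/3; a_4 = -4; a_5 = 21/20


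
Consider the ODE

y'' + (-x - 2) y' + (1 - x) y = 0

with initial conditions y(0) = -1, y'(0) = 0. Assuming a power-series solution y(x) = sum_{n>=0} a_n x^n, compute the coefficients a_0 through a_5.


Ansatz: y(x) = sum_{n>=0} a_n x^n, so y'(x) = sum_{n>=1} n a_n x^(n-1) and y''(x) = sum_{n>=2} n(n-1) a_n x^(n-2).
Substitute into P(x) y'' + Q(x) y' + R(x) y = 0 with P(x) = 1, Q(x) = -x - 2, R(x) = 1 - x, and match powers of x.
Initial conditions: a_0 = -1, a_1 = 0.
Setting the coefficient of each power of x to zero and solving order by order (substituting the coefficients already found):
  x^0: 2 a_2 - 2 a_1 + a_0 = 0  ->  2 a_2 = 2 a_1 - a_0 = 1  ->  a_2 = 1/2
  x^1: 6 a_3 - 4 a_2 - a_0 = 0  ->  6 a_3 = 4 a_2 + a_0 = 1  ->  a_3 = 1/6
  x^2: 12 a_4 - 6 a_3 - a_2 - a_1 = 0  ->  12 a_4 = 6 a_3 + a_2 + a_1 = 3/2  ->  a_4 = 1/8
  x^3: 20 a_5 - 8 a_4 - 2 a_3 - a_2 = 0  ->  20 a_5 = 8 a_4 + 2 a_3 + a_2 = 11/6  ->  a_5 = 11/120
Truncated series: y(x) = -1 + (1/2) x^2 + (1/6) x^3 + (1/8) x^4 + (11/120) x^5 + O(x^6).

a_0 = -1; a_1 = 0; a_2 = 1/2; a_3 = 1/6; a_4 = 1/8; a_5 = 11/120


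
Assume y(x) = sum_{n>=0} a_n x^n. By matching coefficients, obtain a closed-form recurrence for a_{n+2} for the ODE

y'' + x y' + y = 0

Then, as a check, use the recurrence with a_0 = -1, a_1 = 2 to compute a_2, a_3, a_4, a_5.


Substitute y = sum_n a_n x^n.
y''(x) has coefficient (n+2)(n+1) a_{n+2} at x^n;
x y'(x) has coefficient n a_n at x^n (shift);
y(x) has coefficient 1 a_n at x^n.
Matching x^n: (n+2)(n+1) a_{n+2} + (n + 1) a_n = 0.
Thus a_{n+2} = (-n - 1) / ((n+1)(n+2)) * a_n.

Check with a_0 = -1, a_1 = 2 (apply the recurrence for n = 0, 1, 2, 3): a_0 = -1, a_1 = 2, a_2 = 1/2, a_3 = -2/3, a_4 = -1/8, a_5 = 2/15.

a_(n+2) = (-n - 1) / ((n+1)(n+2)) * a_n; check: a_0 = -1, a_1 = 2, a_2 = 1/2, a_3 = -2/3, a_4 = -1/8, a_5 = 2/15


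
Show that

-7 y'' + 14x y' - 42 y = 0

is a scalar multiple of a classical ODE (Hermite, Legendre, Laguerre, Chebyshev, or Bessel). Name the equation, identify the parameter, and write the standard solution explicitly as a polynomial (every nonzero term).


All three coefficients share the factor -7; dividing through by -7 gives  y'' - 2x y' + 6 y = 0.
This matches the Hermite equation y'' - 2x y' + 2n y = 0 with 2n = 6, so n = 3; the polynomial solution is H_3(x).
With y = sum_k a_k x^k, matching x^k gives (k+2)(k+1) a_{k+2} = 2(k - n) a_k = 2(k - 3) a_k. The right side vanishes at k = 3, so the series with the parity of 3 terminates at degree 3.
Standard normalization: leading coefficient of H_n is 2^n, so a_3 = 2^3 = 8. Work downward with a_k = (k+1)(k+2) a_{k+2} / (2(k - n)):
  a_1 = (2)(3)(8) / (2(1 - 3)) = 48/(-4) = -12
Hence H_3(x) = 8 x^3 - 12 x.

H_3(x); series = 8 x^3 - 12 x


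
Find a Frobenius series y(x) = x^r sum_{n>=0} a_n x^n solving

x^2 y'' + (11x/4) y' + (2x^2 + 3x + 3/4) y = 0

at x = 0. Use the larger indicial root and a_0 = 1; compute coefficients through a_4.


Write in Frobenius form y'' + (p(x)/x) y' + (q(x)/x^2) y = 0:
  p(x) = 11/4,  q(x) = 2x^2 + 3x + 3/4.
Indicial equation: r(r-1) + (11/4) r + (3/4) = 0 -> roots r_1 = -3/4, r_2 = -1.
Take r = r_1 = -3/4. Let y(x) = x^r sum_{n>=0} a_n x^n with a_0 = 1.
Substitute y = x^r sum a_n x^n and match x^{r+n}. The recurrence is
  D(n) a_n + 3 a_{n-1} + 2 a_{n-2} = 0,  where D(n) = (r+n)(r+n-1) + (11/4)(r+n) + (3/4).
  a_n = [-3 a_{n-1} - 2 a_{n-2}] / D(n).
Since the indicial polynomial factors as (r - r_1)(r - r_2), D(n) = (r_1 + n - r_1)(r_1 + n - r_2) = n(n + 1/4).
Evaluating step by step (a_0 = 1):
  n = 1: D(1) = 1(1 + 1/4) = 5/4; numerator = -3(1) = -3; a_1 = (-3)/(5/4) = -12/5
  n = 2: D(2) = 2(2 + 1/4) = 9/2; numerator = -3(-12/5) - 2(1) = 26/5; a_2 = (26/5)/(9/2) = 52/45
  n = 3: D(3) = 3(3 + 1/4) = 39/4; numerator = -3(52/45) - 2(-12/5) = 4/3; a_3 = (4/3)/(39/4) = 16/117
  n = 4: D(4) = 4(4 + 1/4) = 17; numerator = -3(16/117) - 2(52/45) = -1592/585; a_4 = (-1592/585)/(17) = -1592/9945

r = -3/4; a_0 = 1; a_1 = -12/5; a_2 = 52/45; a_3 = 16/117; a_4 = -1592/9945


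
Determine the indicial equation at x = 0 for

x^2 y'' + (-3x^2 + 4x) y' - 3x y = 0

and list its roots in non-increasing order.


Divide by x^2 to reach normal form y'' + P_1(x) y' + P_2(x) y = 0 with P_1(x) = -3 + 4/x and P_2(x) = -3/x.
x = 0 is a singular point because the y'-coefficient -3 + 4/x has a pole at x = 0 and the y-coefficient -3/x has a pole at x = 0.
It is a regular singular point because x P_1(x) = p(x) = 4 - 3x and x^2 P_2(x) = q(x) = -3x are polynomials, hence analytic at x = 0.
p(0) = 4,  q(0) = 0.
Indicial equation: r(r-1) + p(0) r + q(0) = 0, i.e. r^2 + (p(0) - 1) r + q(0) = 0, i.e. r^2 + 3 r = 0.
Discriminant: (3)^2 - 4(0) = 9, so r = (-3 ± 3)/2.
Solving: r_1 = 0, r_2 = -3.

indicial: r^2 + 3 r = 0; roots r_1 = 0, r_2 = -3


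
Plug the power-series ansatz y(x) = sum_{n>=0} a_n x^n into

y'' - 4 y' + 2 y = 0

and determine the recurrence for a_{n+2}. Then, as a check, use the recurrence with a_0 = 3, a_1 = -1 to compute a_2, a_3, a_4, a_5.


Substitute y = sum_n a_n x^n.
y''(x) has coefficient (n+2)(n+1) a_{n+2} at x^n;
-4 y'(x) has coefficient -4 (n+1) a_{n+1} at x^n;
2 y(x) has coefficient 2 a_n at x^n.
Matching x^n: (n+2)(n+1) a_{n+2} - 4 (n+1) a_{n+1} + 2 a_n = 0.
Thus a_{n+2} = [4 (n+1) a_{n+1} - 2 a_n] / ((n+1)(n+2)).

Check with a_0 = 3, a_1 = -1 (apply the recurrence for n = 0, 1, 2, 3): a_0 = 3, a_1 = -1, a_2 = -5, a_3 = -19/3, a_4 = -11/2, a_5 = -113/30.

a_(n+2) = [4 (n+1) a_(n+1) - 2 a_n] / ((n+1)(n+2)); check: a_0 = 3, a_1 = -1, a_2 = -5, a_3 = -19/3, a_4 = -11/2, a_5 = -113/30


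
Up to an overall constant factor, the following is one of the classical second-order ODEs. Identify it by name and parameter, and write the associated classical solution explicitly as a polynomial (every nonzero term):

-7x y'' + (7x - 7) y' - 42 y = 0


All three coefficients share the factor -7; dividing through by -7 gives  x y'' + (1 - x) y' + 6 y = 0.
This matches the Laguerre equation x y'' + (1 - x) y' + n y = 0 with n = 6; the polynomial solution is L_6(x).
With y = sum_k a_k x^k, matching x^k gives (k+1)k a_{k+1} + (k+1) a_{k+1} - k a_k + n a_k = 0, i.e. (k+1)^2 a_{k+1} = (k - n) a_k = (k - 6) a_k. The right side vanishes at k = 6, so the series terminates at degree 6.
Standard normalization L_n(0) = 1 gives a_0 = 1. Work upward with a_{k+1} = (k - 6) a_k / (k+1)^2:
  a_1 = (0 - 6)(1) / 1^2 = -6/1 = -6
  a_2 = (1 - 6)(-6) / 2^2 = 30/4 = 15/2
  a_3 = (2 - 6)(15/2) / 3^2 = -30/9 = -10/3
  a_4 = (3 - 6)(-10/3) / 4^2 = 10/16 = 5/8
  a_5 = (4 - 6)(5/8) / 5^2 = (-5/4)/25 = -1/20
  a_6 = (5 - 6)(-1/20) / 6^2 = (1/20)/36 = 1/720
Hence L_6(x) = x^6/720 - x^5/20 + 5 x^4/8 - 10 x^3/3 + 15 x^2/2 - 6 x + 1.

L_6(x); series = x^6/720 - x^5/20 + 5 x^4/8 - 10 x^3/3 + 15 x^2/2 - 6 x + 1


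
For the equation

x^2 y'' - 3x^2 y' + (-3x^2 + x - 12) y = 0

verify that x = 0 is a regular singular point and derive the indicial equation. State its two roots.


Divide by x^2 to reach normal form y'' + P_1(x) y' + P_2(x) y = 0 with P_1(x) = -3 and P_2(x) = -3 + 1/x - 12/x^2.
x = 0 is a singular point because the y-coefficient -3 + 1/x - 12/x^2 has a pole at x = 0.
It is a regular singular point because x P_1(x) = p(x) = -3x and x^2 P_2(x) = q(x) = -3x^2 + x - 12 are polynomials, hence analytic at x = 0.
p(0) = 0,  q(0) = -12.
Indicial equation: r(r-1) + p(0) r + q(0) = 0, i.e. r^2 + (p(0) - 1) r + q(0) = 0, i.e. r^2 - 1 r - 12 = 0.
Discriminant: (-1)^2 - 4(-12) = 49, so r = (1 ± 7)/2.
Solving: r_1 = 4, r_2 = -3.

indicial: r^2 - 1 r - 12 = 0; roots r_1 = 4, r_2 = -3


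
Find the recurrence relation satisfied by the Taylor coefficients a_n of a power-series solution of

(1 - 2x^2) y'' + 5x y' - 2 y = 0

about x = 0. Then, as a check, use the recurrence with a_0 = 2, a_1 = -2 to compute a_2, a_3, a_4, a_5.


Substitute y = sum_n a_n x^n.
(1 - 2 x^2) y'' contributes (n+2)(n+1) a_{n+2} - 2 n(n-1) a_n at x^n.
5 x y'(x) contributes 5 n a_n at x^n.
-2 y(x) contributes -2 a_n at x^n.
Matching x^n: (n+2)(n+1) a_{n+2} + (-2 n(n-1) + 5 n - 2) a_n = 0.
Thus a_{n+2} = (2 n(n-1) - 5 n + 2) / ((n+1)(n+2)) * a_n.

Check with a_0 = 2, a_1 = -2 (apply the recurrence for n = 0, 1, 2, 3): a_0 = 2, a_1 = -2, a_2 = 2, a_3 = 1, a_4 = -2/3, a_5 = -1/20.

a_(n+2) = (2 n(n-1) - 5 n + 2) / ((n+1)(n+2)) * a_n; check: a_0 = 2, a_1 = -2, a_2 = 2, a_3 = 1, a_4 = -2/3, a_5 = -1/20


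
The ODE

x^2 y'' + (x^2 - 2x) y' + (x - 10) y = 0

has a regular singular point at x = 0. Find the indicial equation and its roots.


Divide by x^2 to reach normal form y'' + P_1(x) y' + P_2(x) y = 0 with P_1(x) = 1 - 2/x and P_2(x) = 1/x - 10/x^2.
x = 0 is a singular point because the y'-coefficient 1 - 2/x has a pole at x = 0 and the y-coefficient 1/x - 10/x^2 has a pole at x = 0.
It is a regular singular point because x P_1(x) = p(x) = x - 2 and x^2 P_2(x) = q(x) = x - 10 are polynomials, hence analytic at x = 0.
p(0) = -2,  q(0) = -10.
Indicial equation: r(r-1) + p(0) r + q(0) = 0, i.e. r^2 + (p(0) - 1) r + q(0) = 0, i.e. r^2 - 3 r - 10 = 0.
Discriminant: (-3)^2 - 4(-10) = 49, so r = (3 ± 7)/2.
Solving: r_1 = 5, r_2 = -2.

indicial: r^2 - 3 r - 10 = 0; roots r_1 = 5, r_2 = -2


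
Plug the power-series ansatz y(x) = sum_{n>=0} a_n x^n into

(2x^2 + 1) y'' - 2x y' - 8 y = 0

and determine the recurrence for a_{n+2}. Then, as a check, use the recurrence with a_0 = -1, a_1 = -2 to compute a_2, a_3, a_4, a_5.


Substitute y = sum_n a_n x^n.
(1 + 2 x^2) y'' contributes (n+2)(n+1) a_{n+2} + 2 n(n-1) a_n at x^n.
-2 x y'(x) contributes -2 n a_n at x^n.
-8 y(x) contributes -8 a_n at x^n.
Matching x^n: (n+2)(n+1) a_{n+2} + (2 n(n-1) - 2 n - 8) a_n = 0.
Thus a_{n+2} = (-2 n(n-1) + 2 n + 8) / ((n+1)(n+2)) * a_n.

Check with a_0 = -1, a_1 = -2 (apply the recurrence for n = 0, 1, 2, 3): a_0 = -1, a_1 = -2, a_2 = -4, a_3 = -10/3, a_4 = -8/3, a_5 = -1/3.

a_(n+2) = (-2 n(n-1) + 2 n + 8) / ((n+1)(n+2)) * a_n; check: a_0 = -1, a_1 = -2, a_2 = -4, a_3 = -10/3, a_4 = -8/3, a_5 = -1/3
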